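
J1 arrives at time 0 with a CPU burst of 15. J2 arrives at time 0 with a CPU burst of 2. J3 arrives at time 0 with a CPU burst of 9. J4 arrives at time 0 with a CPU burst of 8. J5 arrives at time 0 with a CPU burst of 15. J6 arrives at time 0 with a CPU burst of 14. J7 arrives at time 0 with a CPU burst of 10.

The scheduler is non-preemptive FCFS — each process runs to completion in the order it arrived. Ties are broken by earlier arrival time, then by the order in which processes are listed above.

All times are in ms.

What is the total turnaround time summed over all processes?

Gantt: | J1 0-15 | J2 15-17 | J3 17-26 | J4 26-34 | J5 34-49 | J6 49-63 | J7 63-73 |
Completion: J1=15  J2=17  J3=26  J4=34  J5=49  J6=63  J7=73
Turnaround (C−A): J1=15  J2=17  J3=26  J4=34  J5=49  J6=63  J7=73
Turnaround = completion − arrival: J1=15, J2=17, J3=26, J4=34, J5=49, J6=63, J7=73
Total turnaround = 15 + 17 + 26 + 34 + 49 + 63 + 73 = 277

277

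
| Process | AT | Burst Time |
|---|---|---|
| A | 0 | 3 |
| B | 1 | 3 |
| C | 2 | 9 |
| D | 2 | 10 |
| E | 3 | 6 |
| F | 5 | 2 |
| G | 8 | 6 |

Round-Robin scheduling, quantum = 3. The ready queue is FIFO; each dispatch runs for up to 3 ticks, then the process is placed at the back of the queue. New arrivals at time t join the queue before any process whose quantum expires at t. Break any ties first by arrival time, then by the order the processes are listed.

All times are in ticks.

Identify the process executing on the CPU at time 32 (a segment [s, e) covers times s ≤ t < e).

Schedule: | A 0-3 | B 3-6 | C 6-9 | D 9-12 | E 12-15 | F 15-17 | G 17-20 | C 20-23 | D 23-26 | E 26-29 | G 29-32 | C 32-35 | D 35-39 |
Completion: A=3  B=6  C=35  D=39  E=29  F=17  G=32
Turnaround (C−A): A=3  B=5  C=33  D=37  E=26  F=12  G=24

C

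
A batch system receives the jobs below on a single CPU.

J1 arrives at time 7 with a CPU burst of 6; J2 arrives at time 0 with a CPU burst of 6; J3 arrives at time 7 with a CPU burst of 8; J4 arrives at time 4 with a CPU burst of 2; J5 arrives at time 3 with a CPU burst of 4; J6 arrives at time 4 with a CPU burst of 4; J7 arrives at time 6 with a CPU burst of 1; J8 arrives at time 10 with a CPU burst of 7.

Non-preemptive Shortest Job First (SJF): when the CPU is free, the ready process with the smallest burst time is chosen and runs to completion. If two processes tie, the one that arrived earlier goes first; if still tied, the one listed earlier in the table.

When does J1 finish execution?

Gantt: | J2 0-6 | J7 6-7 | J4 7-9 | J5 9-13 | J6 13-17 | J1 17-23 | J8 23-30 | J3 30-38 |
Completion: J1=23  J2=6  J3=38  J4=9  J5=13  J6=17  J7=7  J8=30
Turnaround (C−A): J1=16  J2=6  J3=31  J4=5  J5=10  J6=13  J7=1  J8=20

23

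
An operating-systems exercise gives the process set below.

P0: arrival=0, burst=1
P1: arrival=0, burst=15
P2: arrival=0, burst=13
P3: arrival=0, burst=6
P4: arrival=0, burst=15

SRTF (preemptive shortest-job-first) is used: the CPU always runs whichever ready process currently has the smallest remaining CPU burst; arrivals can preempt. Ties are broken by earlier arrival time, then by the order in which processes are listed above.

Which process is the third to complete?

P2

Gantt: | P0 0-1 | P3 1-7 | P2 7-20 | P1 20-35 | P4 35-50 |
Completion: P0=1  P1=35  P2=20  P3=7  P4=50
Turnaround (C−A): P0=1  P1=35  P2=20  P3=7  P4=50
Finish order: P0 → P3 → P2 → P1 → P4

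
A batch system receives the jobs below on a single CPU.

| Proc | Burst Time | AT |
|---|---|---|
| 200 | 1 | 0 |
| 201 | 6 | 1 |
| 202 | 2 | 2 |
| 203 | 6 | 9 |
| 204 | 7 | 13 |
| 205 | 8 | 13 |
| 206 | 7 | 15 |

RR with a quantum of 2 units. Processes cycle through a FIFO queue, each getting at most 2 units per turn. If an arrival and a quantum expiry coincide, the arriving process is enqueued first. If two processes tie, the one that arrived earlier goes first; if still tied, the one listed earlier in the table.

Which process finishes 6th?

205

Schedule: | 200 0-1 | 201 1-3 | 202 3-5 | 201 5-9 | 203 9-13 | 204 13-15 | 205 15-17 | 203 17-19 | 206 19-21 | 204 21-23 | 205 23-25 | 206 25-27 | 204 27-29 | 205 29-31 | 206 31-33 | 204 33-34 | 205 34-36 | 206 36-37 |
Completion: 200=1  201=9  202=5  203=19  204=34  205=36  206=37
Turnaround (C−A): 200=1  201=8  202=3  203=10  204=21  205=23  206=22
Finish order: 200 → 202 → 201 → 203 → 204 → 205 → 206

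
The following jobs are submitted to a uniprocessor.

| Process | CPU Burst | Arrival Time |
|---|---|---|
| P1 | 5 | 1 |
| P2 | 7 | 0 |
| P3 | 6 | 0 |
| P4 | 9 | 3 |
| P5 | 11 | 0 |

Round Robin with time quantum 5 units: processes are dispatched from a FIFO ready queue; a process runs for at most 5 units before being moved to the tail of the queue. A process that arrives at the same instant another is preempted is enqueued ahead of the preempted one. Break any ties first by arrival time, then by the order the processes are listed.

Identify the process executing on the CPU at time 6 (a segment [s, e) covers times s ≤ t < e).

P3

Timeline: | P2 0-5 | P3 5-10 | P5 10-15 | P1 15-20 | P4 20-25 | P2 25-27 | P3 27-28 | P5 28-33 | P4 33-37 | P5 37-38 |
Completion: P1=20  P2=27  P3=28  P4=37  P5=38
Turnaround (C−A): P1=19  P2=27  P3=28  P4=34  P5=38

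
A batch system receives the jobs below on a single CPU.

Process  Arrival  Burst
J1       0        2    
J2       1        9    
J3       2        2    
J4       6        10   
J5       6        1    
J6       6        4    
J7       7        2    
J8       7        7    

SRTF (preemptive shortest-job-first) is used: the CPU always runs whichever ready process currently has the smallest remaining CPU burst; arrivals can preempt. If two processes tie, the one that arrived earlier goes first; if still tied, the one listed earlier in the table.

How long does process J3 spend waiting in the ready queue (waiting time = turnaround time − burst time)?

0

Gantt: | J1 0-2 | J3 2-4 | J2 4-6 | J5 6-7 | J7 7-9 | J6 9-13 | J2 13-20 | J8 20-27 | J4 27-37 |
Completion: J1=2  J2=20  J3=4  J4=37  J5=7  J6=13  J7=9  J8=27
Waiting(J3) = turnaround − burst = 2 − 2 = 0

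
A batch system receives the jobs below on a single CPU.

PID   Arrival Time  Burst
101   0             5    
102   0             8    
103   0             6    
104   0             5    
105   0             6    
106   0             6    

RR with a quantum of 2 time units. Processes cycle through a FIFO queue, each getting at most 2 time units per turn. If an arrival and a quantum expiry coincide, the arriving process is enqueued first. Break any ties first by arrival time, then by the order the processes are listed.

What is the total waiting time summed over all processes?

Schedule: | 101 0-2 | 102 2-4 | 103 4-6 | 104 6-8 | 105 8-10 | 106 10-12 | 101 12-14 | 102 14-16 | 103 16-18 | 104 18-20 | 105 20-22 | 106 22-24 | 101 24-25 | 102 25-27 | 103 27-29 | 104 29-30 | 105 30-32 | 106 32-34 | 102 34-36 |
Completion: 101=25  102=36  103=29  104=30  105=32  106=34
Waiting = turnaround − burst: 101=20, 102=28, 103=23, 104=25, 105=26, 106=28
Total waiting = 20 + 28 + 23 + 25 + 26 + 28 = 150

150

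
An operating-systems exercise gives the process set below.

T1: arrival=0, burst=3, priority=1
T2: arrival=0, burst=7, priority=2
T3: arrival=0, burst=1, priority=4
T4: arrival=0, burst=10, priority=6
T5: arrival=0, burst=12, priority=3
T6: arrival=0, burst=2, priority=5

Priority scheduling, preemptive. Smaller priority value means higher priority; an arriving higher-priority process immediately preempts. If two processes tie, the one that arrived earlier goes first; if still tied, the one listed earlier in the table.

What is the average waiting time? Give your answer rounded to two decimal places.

13.83

Gantt: | T1 0-3 | T2 3-10 | T5 10-22 | T3 22-23 | T6 23-25 | T4 25-35 |
Completion: T1=3  T2=10  T3=23  T4=35  T5=22  T6=25
Turnaround (C−A): T1=3  T2=10  T3=23  T4=35  T5=22  T6=25
Waiting times: T1=0, T2=3, T3=22, T4=25, T5=10, T6=23
Average waiting = (0+3+22+25+10+23) / 6 = 83/6 = 13.83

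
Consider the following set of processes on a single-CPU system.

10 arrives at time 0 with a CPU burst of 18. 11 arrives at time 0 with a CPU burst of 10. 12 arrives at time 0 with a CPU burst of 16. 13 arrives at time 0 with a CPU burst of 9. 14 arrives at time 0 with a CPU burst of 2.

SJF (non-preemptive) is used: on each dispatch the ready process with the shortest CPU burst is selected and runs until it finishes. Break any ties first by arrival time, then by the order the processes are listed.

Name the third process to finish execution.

Schedule: | 14 0-2 | 13 2-11 | 11 11-21 | 12 21-37 | 10 37-55 |
Completion: 10=55  11=21  12=37  13=11  14=2
Turnaround (C−A): 10=55  11=21  12=37  13=11  14=2
Finish order: 14 → 13 → 11 → 12 → 10

11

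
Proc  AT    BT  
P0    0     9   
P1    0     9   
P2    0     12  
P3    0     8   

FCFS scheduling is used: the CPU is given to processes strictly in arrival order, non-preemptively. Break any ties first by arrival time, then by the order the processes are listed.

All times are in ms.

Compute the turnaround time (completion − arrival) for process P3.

Timeline: | P0 0-9 | P1 9-18 | P2 18-30 | P3 30-38 |
Completion: P0=9  P1=18  P2=30  P3=38
Turnaround (C−A): P0=9  P1=18  P2=30  P3=38
Turnaround(P3) = completion − arrival = 38 − 0 = 38

38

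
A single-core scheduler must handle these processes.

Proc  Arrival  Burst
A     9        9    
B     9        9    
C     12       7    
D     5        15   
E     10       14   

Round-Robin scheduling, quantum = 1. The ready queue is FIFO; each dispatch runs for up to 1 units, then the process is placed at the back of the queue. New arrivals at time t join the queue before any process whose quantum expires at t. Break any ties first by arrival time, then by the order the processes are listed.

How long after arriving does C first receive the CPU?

3

Timeline: | idle 0-5 | D 5-9 | A 9-10 | B 10-11 | D 11-12 | E 12-13 | A 13-14 | B 14-15 | C 15-16 | D 16-17 | E 17-18 | A 18-19 | B 19-20 | C 20-21 | D 21-22 | E 22-23 | A 23-24 | B 24-25 | C 25-26 | D 26-27 | E 27-28 | A 28-29 | B 29-30 | C 30-31 | D 31-32 | E 32-33 | A 33-34 | B 34-35 | C 35-36 | D 36-37 | E 37-38 | A 38-39 | B 39-40 | C 40-41 | D 41-42 | E 42-43 | A 43-44 | B 44-45 | C 45-46 | D 46-47 | E 47-48 | A 48-49 | B 49-50 | D 50-51 | E 51-52 | D 52-53 | E 53-54 | D 54-55 | E 55-59 |
Completion: A=49  B=50  C=46  D=55  E=59
Turnaround (C−A): A=40  B=41  C=34  D=50  E=49
Response(C) = first start − arrival = 15 − 12 = 3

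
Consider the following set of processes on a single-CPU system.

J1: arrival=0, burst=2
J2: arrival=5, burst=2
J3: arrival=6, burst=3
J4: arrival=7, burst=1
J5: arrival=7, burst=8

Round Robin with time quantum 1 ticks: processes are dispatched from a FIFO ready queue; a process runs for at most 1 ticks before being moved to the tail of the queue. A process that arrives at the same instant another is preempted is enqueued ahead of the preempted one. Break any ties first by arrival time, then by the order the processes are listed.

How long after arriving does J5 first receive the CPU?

2

Timeline: | J1 0-2 | idle 2-5 | J2 5-6 | J3 6-7 | J2 7-8 | J4 8-9 | J5 9-10 | J3 10-11 | J5 11-12 | J3 12-13 | J5 13-19 |
Completion: J1=2  J2=8  J3=13  J4=9  J5=19
Response(J5) = first start − arrival = 9 − 7 = 2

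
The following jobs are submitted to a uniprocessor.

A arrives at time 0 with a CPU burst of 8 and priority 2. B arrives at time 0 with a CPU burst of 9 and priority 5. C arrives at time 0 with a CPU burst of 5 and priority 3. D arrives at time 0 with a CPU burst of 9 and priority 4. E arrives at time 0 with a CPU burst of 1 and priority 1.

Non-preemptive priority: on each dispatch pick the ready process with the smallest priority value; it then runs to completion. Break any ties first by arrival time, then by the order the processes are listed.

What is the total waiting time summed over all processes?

Gantt: | E 0-1 | A 1-9 | C 9-14 | D 14-23 | B 23-32 |
Completion: A=9  B=32  C=14  D=23  E=1
Turnaround (C−A): A=9  B=32  C=14  D=23  E=1
Waiting = turnaround − burst: A=1, B=23, C=9, D=14, E=0
Total waiting = 1 + 23 + 9 + 14 + 0 = 47

47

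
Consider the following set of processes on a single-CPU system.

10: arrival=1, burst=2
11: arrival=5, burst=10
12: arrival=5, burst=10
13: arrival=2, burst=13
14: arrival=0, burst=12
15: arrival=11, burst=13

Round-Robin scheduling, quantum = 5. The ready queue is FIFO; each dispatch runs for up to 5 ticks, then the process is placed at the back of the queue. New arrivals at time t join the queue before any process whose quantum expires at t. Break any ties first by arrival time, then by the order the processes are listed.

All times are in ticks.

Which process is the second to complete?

Gantt: | 14 0-5 | 10 5-7 | 13 7-12 | 11 12-17 | 12 17-22 | 14 22-27 | 15 27-32 | 13 32-37 | 11 37-42 | 12 42-47 | 14 47-49 | 15 49-54 | 13 54-57 | 15 57-60 |
Completion: 10=7  11=42  12=47  13=57  14=49  15=60
Turnaround (C−A): 10=6  11=37  12=42  13=55  14=49  15=49
Finish order: 10 → 11 → 12 → 14 → 13 → 15

11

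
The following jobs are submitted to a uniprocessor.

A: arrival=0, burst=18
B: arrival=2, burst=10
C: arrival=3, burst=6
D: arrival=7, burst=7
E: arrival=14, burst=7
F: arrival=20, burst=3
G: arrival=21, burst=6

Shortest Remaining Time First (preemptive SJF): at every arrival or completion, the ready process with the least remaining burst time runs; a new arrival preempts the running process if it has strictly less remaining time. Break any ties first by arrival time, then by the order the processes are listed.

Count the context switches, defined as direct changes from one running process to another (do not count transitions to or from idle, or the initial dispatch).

Gantt: | A 0-2 | B 2-3 | C 3-9 | D 9-16 | E 16-23 | F 23-26 | G 26-32 | B 32-41 | A 41-57 |
Completion: A=57  B=41  C=9  D=16  E=23  F=26  G=32
Turnaround (C−A): A=57  B=39  C=6  D=9  E=9  F=6  G=11

8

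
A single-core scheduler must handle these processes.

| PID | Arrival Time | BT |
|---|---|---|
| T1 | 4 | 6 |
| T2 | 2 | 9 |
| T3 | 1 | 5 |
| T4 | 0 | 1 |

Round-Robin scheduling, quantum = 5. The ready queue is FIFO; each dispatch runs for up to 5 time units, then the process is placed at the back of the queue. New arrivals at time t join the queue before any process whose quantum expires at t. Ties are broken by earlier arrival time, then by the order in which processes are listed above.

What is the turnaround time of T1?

Timeline: | T4 0-1 | T3 1-6 | T2 6-11 | T1 11-16 | T2 16-20 | T1 20-21 |
Completion: T1=21  T2=20  T3=6  T4=1
Turnaround (C−A): T1=17  T2=18  T3=5  T4=1
Turnaround(T1) = completion − arrival = 21 − 4 = 17

17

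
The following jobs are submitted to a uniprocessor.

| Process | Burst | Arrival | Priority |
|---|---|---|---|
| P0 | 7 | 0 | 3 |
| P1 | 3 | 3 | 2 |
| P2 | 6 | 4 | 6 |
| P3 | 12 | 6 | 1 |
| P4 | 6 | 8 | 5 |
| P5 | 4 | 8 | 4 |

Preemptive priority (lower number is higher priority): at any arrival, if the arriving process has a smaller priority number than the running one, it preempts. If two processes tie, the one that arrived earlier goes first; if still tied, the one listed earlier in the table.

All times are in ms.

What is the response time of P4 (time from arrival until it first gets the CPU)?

18

Gantt: | P0 0-3 | P1 3-6 | P3 6-18 | P0 18-22 | P5 22-26 | P4 26-32 | P2 32-38 |
Completion: P0=22  P1=6  P2=38  P3=18  P4=32  P5=26
Turnaround (C−A): P0=22  P1=3  P2=34  P3=12  P4=24  P5=18
Response(P4) = first start − arrival = 26 − 8 = 18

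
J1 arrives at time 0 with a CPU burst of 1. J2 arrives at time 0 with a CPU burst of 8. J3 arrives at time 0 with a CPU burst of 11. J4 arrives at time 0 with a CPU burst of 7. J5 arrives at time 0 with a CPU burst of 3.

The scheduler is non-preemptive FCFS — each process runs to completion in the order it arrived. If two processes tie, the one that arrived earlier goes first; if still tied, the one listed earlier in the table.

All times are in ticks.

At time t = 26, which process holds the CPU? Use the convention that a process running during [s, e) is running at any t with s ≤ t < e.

Gantt: | J1 0-1 | J2 1-9 | J3 9-20 | J4 20-27 | J5 27-30 |
Completion: J1=1  J2=9  J3=20  J4=27  J5=30
Turnaround (C−A): J1=1  J2=9  J3=20  J4=27  J5=30

J4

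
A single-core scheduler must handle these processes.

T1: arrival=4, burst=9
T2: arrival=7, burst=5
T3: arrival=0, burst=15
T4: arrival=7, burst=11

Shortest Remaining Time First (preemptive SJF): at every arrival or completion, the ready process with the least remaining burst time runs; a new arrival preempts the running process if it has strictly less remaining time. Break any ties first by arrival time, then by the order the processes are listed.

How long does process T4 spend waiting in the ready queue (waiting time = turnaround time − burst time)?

22

Gantt: | T3 0-4 | T1 4-7 | T2 7-12 | T1 12-18 | T3 18-29 | T4 29-40 |
Completion: T1=18  T2=12  T3=29  T4=40
Waiting(T4) = turnaround − burst = 33 − 11 = 22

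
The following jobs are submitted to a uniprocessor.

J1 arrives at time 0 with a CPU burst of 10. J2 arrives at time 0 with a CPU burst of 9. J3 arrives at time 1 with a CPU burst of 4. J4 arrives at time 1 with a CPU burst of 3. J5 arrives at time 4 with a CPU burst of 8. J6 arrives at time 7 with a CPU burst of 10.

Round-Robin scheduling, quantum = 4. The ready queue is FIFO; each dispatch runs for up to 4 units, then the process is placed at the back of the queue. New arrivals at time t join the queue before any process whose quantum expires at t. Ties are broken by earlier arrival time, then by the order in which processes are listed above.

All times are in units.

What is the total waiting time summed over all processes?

128

Gantt: | J1 0-4 | J2 4-8 | J3 8-12 | J4 12-15 | J5 15-19 | J1 19-23 | J6 23-27 | J2 27-31 | J5 31-35 | J1 35-37 | J6 37-41 | J2 41-42 | J6 42-44 |
Completion: J1=37  J2=42  J3=12  J4=15  J5=35  J6=44
Turnaround (C−A): J1=37  J2=42  J3=11  J4=14  J5=31  J6=37
Waiting = turnaround − burst: J1=27, J2=33, J3=7, J4=11, J5=23, J6=27
Total waiting = 27 + 33 + 7 + 11 + 23 + 27 = 128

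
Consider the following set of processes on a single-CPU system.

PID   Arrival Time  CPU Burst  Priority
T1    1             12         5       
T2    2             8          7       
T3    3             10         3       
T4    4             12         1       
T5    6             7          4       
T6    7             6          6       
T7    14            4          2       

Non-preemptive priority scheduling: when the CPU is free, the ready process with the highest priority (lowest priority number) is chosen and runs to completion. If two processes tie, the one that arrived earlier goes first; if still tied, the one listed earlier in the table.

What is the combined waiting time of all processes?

Gantt: | idle 0-1 | T1 1-13 | T4 13-25 | T7 25-29 | T3 29-39 | T5 39-46 | T6 46-52 | T2 52-60 |
Completion: T1=13  T2=60  T3=39  T4=25  T5=46  T6=52  T7=29
Turnaround (C−A): T1=12  T2=58  T3=36  T4=21  T5=40  T6=45  T7=15
Waiting = turnaround − burst: T1=0, T2=50, T3=26, T4=9, T5=33, T6=39, T7=11
Total waiting = 0 + 50 + 26 + 9 + 33 + 39 + 11 = 168

168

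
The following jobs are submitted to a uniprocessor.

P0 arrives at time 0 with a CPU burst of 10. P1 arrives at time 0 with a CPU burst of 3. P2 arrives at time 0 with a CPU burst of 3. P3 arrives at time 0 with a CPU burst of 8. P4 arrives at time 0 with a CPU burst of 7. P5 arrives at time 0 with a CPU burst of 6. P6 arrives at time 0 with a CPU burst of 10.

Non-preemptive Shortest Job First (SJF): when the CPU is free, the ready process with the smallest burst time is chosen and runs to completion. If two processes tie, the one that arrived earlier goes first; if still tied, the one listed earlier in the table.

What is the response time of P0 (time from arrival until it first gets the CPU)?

Timeline: | P1 0-3 | P2 3-6 | P5 6-12 | P4 12-19 | P3 19-27 | P0 27-37 | P6 37-47 |
Completion: P0=37  P1=3  P2=6  P3=27  P4=19  P5=12  P6=47
Turnaround (C−A): P0=37  P1=3  P2=6  P3=27  P4=19  P5=12  P6=47
Response(P0) = first start − arrival = 27 − 0 = 27

27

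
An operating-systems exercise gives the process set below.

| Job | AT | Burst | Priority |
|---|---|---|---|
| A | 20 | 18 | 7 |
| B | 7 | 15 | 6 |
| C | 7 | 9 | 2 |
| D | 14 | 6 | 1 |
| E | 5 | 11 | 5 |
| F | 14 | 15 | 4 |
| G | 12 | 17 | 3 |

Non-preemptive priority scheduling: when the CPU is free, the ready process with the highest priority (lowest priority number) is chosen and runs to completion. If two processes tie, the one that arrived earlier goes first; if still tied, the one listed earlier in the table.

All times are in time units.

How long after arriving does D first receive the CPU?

Timeline: | idle 0-5 | E 5-16 | D 16-22 | C 22-31 | G 31-48 | F 48-63 | B 63-78 | A 78-96 |
Completion: A=96  B=78  C=31  D=22  E=16  F=63  G=48
Turnaround (C−A): A=76  B=71  C=24  D=8  E=11  F=49  G=36
Response(D) = first start − arrival = 16 − 14 = 2

2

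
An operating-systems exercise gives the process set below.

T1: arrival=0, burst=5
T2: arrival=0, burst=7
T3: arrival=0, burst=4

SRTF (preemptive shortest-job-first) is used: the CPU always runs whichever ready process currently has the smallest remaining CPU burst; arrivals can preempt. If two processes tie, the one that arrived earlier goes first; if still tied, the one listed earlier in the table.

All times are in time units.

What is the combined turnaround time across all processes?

Gantt: | T3 0-4 | T1 4-9 | T2 9-16 |
Completion: T1=9  T2=16  T3=4
Turnaround = completion − arrival: T1=9, T2=16, T3=4
Total turnaround = 9 + 16 + 4 = 29

29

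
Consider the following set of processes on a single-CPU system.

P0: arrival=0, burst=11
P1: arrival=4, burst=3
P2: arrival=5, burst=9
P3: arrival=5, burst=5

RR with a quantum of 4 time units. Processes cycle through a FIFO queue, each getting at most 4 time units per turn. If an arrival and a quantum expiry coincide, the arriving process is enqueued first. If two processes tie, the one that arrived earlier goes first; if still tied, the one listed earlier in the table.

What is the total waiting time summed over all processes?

42

Timeline: | P0 0-4 | P1 4-7 | P0 7-11 | P2 11-15 | P3 15-19 | P0 19-22 | P2 22-26 | P3 26-27 | P2 27-28 |
Completion: P0=22  P1=7  P2=28  P3=27
Waiting = turnaround − burst: P0=11, P1=0, P2=14, P3=17
Total waiting = 11 + 0 + 14 + 17 = 42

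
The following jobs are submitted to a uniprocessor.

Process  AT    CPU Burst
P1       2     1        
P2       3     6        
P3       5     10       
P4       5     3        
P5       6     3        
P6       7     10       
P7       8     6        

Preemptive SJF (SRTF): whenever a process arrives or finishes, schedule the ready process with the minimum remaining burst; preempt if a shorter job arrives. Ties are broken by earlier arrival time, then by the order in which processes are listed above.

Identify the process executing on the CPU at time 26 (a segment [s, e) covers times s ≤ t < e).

P3

Gantt: | idle 0-2 | P1 2-3 | P2 3-5 | P4 5-8 | P5 8-11 | P2 11-15 | P7 15-21 | P3 21-31 | P6 31-41 |
Completion: P1=3  P2=15  P3=31  P4=8  P5=11  P6=41  P7=21
Turnaround (C−A): P1=1  P2=12  P3=26  P4=3  P5=5  P6=34  P7=13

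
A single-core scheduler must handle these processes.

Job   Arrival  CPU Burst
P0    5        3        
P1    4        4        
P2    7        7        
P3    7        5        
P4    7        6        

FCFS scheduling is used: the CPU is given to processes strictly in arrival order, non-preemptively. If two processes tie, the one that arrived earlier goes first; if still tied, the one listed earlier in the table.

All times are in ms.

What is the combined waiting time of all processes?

34

Schedule: | idle 0-4 | P1 4-8 | P0 8-11 | P2 11-18 | P3 18-23 | P4 23-29 |
Completion: P0=11  P1=8  P2=18  P3=23  P4=29
Waiting = turnaround − burst: P0=3, P1=0, P2=4, P3=11, P4=16
Total waiting = 3 + 0 + 4 + 11 + 16 = 34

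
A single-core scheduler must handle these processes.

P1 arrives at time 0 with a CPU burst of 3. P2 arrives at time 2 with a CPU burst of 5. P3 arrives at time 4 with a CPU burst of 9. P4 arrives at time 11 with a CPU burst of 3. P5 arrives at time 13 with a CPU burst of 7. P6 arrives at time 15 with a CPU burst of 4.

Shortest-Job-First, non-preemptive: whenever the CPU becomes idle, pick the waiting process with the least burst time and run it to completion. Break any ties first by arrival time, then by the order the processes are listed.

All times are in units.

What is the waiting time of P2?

1

Timeline: | P1 0-3 | P2 3-8 | P3 8-17 | P4 17-20 | P6 20-24 | P5 24-31 |
Completion: P1=3  P2=8  P3=17  P4=20  P5=31  P6=24
Waiting(P2) = turnaround − burst = 6 − 5 = 1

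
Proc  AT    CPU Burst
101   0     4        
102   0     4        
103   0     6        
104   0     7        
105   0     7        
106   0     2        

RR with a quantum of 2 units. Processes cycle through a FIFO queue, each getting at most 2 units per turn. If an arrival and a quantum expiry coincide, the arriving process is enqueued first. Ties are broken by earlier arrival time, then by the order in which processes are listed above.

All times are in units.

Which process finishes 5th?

Timeline: | 101 0-2 | 102 2-4 | 103 4-6 | 104 6-8 | 105 8-10 | 106 10-12 | 101 12-14 | 102 14-16 | 103 16-18 | 104 18-20 | 105 20-22 | 103 22-24 | 104 24-26 | 105 26-28 | 104 28-29 | 105 29-30 |
Completion: 101=14  102=16  103=24  104=29  105=30  106=12
Finish order: 106 → 101 → 102 → 103 → 104 → 105

104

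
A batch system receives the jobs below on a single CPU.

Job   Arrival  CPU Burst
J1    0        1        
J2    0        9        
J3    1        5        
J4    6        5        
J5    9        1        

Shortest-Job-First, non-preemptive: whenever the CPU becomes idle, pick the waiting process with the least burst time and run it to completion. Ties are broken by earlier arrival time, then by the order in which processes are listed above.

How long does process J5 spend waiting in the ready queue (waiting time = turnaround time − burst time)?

Gantt: | J1 0-1 | J3 1-6 | J4 6-11 | J5 11-12 | J2 12-21 |
Completion: J1=1  J2=21  J3=6  J4=11  J5=12
Turnaround (C−A): J1=1  J2=21  J3=5  J4=5  J5=3
Waiting(J5) = turnaround − burst = 3 − 1 = 2

2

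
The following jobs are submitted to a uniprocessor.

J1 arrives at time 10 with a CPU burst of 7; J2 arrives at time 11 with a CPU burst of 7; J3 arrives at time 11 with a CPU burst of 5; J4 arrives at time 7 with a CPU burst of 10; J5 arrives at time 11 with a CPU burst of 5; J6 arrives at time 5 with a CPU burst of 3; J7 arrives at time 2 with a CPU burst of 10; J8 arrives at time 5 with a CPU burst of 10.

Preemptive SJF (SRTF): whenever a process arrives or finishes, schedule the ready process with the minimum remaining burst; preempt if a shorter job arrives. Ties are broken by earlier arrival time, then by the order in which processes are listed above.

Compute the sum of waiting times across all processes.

Schedule: | idle 0-2 | J7 2-5 | J6 5-8 | J7 8-15 | J3 15-20 | J5 20-25 | J1 25-32 | J2 32-39 | J8 39-49 | J4 49-59 |
Completion: J1=32  J2=39  J3=20  J4=59  J5=25  J6=8  J7=15  J8=49
Waiting = turnaround − burst: J1=15, J2=21, J3=4, J4=42, J5=9, J6=0, J7=3, J8=34
Total waiting = 15 + 21 + 4 + 42 + 9 + 0 + 3 + 34 = 128

128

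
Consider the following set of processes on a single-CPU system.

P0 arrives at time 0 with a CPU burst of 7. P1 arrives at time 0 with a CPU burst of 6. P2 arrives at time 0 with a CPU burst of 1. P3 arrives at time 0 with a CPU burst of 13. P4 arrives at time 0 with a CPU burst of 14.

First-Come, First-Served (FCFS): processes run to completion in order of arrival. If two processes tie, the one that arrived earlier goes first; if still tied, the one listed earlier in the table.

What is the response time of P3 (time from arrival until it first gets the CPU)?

Gantt: | P0 0-7 | P1 7-13 | P2 13-14 | P3 14-27 | P4 27-41 |
Completion: P0=7  P1=13  P2=14  P3=27  P4=41
Turnaround (C−A): P0=7  P1=13  P2=14  P3=27  P4=41
Response(P3) = first start − arrival = 14 − 0 = 14

14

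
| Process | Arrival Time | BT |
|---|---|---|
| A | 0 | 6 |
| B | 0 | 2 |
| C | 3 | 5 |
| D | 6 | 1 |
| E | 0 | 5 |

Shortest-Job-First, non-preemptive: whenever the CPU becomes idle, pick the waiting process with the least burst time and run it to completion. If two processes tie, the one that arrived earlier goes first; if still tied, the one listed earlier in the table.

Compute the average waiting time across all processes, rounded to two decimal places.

4.20

Gantt: | B 0-2 | E 2-7 | D 7-8 | C 8-13 | A 13-19 |
Completion: A=19  B=2  C=13  D=8  E=7
Turnaround (C−A): A=19  B=2  C=10  D=2  E=7
Waiting times: A=13, B=0, C=5, D=1, E=2
Average waiting = (13+0+5+1+2) / 5 = 21/5 = 4.20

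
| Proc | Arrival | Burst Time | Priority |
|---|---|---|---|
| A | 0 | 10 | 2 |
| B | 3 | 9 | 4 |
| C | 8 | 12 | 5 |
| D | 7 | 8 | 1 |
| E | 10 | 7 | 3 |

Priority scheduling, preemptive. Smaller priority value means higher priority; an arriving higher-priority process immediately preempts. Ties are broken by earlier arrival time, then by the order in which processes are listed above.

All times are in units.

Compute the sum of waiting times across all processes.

64

Gantt: | A 0-7 | D 7-15 | A 15-18 | E 18-25 | B 25-34 | C 34-46 |
Completion: A=18  B=34  C=46  D=15  E=25
Turnaround (C−A): A=18  B=31  C=38  D=8  E=15
Waiting = turnaround − burst: A=8, B=22, C=26, D=0, E=8
Total waiting = 8 + 22 + 26 + 0 + 8 = 64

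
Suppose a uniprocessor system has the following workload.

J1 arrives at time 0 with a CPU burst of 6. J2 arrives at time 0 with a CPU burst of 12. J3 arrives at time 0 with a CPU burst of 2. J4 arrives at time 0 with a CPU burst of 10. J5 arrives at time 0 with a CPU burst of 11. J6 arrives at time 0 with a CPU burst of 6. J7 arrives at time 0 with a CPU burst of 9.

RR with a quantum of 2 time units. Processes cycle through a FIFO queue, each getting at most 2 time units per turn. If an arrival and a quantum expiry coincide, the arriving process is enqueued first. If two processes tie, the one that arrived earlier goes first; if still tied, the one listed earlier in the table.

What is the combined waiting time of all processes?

Timeline: | J1 0-2 | J2 2-4 | J3 4-6 | J4 6-8 | J5 8-10 | J6 10-12 | J7 12-14 | J1 14-16 | J2 16-18 | J4 18-20 | J5 20-22 | J6 22-24 | J7 24-26 | J1 26-28 | J2 28-30 | J4 30-32 | J5 32-34 | J6 34-36 | J7 36-38 | J2 38-40 | J4 40-42 | J5 42-44 | J7 44-46 | J2 46-48 | J4 48-50 | J5 50-52 | J7 52-53 | J2 53-55 | J5 55-56 |
Completion: J1=28  J2=55  J3=6  J4=50  J5=56  J6=36  J7=53
Waiting = turnaround − burst: J1=22, J2=43, J3=4, J4=40, J5=45, J6=30, J7=44
Total waiting = 22 + 43 + 4 + 40 + 45 + 30 + 44 = 228

228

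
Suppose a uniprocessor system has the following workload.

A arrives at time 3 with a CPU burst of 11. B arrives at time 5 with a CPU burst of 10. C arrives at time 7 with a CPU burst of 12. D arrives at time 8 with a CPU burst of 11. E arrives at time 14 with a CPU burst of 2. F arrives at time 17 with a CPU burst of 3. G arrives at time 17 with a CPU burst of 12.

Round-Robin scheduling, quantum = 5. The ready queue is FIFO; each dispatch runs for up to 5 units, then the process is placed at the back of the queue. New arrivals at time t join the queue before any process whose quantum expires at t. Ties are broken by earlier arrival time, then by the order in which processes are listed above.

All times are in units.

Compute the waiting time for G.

Schedule: | idle 0-3 | A 3-8 | B 8-13 | C 13-18 | D 18-23 | A 23-28 | B 28-33 | E 33-35 | F 35-38 | G 38-43 | C 43-48 | D 48-53 | A 53-54 | G 54-59 | C 59-61 | D 61-62 | G 62-64 |
Completion: A=54  B=33  C=61  D=62  E=35  F=38  G=64
Waiting(G) = turnaround − burst = 47 − 12 = 35

35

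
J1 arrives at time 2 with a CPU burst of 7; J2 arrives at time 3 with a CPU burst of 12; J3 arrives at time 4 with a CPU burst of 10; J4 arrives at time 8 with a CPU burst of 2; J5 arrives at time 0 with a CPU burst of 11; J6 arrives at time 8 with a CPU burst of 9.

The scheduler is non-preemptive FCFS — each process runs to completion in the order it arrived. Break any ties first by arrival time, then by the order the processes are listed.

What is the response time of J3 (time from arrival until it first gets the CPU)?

26

Timeline: | J5 0-11 | J1 11-18 | J2 18-30 | J3 30-40 | J4 40-42 | J6 42-51 |
Completion: J1=18  J2=30  J3=40  J4=42  J5=11  J6=51
Turnaround (C−A): J1=16  J2=27  J3=36  J4=34  J5=11  J6=43
Response(J3) = first start − arrival = 30 − 4 = 26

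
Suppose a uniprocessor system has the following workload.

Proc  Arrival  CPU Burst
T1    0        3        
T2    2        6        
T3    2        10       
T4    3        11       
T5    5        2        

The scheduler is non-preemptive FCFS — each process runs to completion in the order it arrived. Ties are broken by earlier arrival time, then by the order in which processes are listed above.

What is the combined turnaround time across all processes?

Gantt: | T1 0-3 | T2 3-9 | T3 9-19 | T4 19-30 | T5 30-32 |
Completion: T1=3  T2=9  T3=19  T4=30  T5=32
Turnaround (C−A): T1=3  T2=7  T3=17  T4=27  T5=27
Turnaround = completion − arrival: T1=3, T2=7, T3=17, T4=27, T5=27
Total turnaround = 3 + 7 + 17 + 27 + 27 = 81

81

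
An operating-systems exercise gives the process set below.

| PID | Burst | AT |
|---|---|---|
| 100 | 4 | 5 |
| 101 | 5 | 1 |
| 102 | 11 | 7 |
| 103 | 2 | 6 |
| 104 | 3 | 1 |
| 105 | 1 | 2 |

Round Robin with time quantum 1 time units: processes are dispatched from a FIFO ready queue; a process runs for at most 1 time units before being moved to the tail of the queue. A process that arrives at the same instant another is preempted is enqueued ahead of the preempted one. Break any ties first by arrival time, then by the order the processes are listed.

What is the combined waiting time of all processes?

Schedule: | idle 0-1 | 101 1-2 | 104 2-3 | 105 3-4 | 101 4-5 | 104 5-6 | 100 6-7 | 101 7-8 | 103 8-9 | 104 9-10 | 102 10-11 | 100 11-12 | 101 12-13 | 103 13-14 | 102 14-15 | 100 15-16 | 101 16-17 | 102 17-18 | 100 18-19 | 102 19-27 |
Completion: 100=19  101=17  102=27  103=14  104=10  105=4
Turnaround (C−A): 100=14  101=16  102=20  103=8  104=9  105=2
Waiting = turnaround − burst: 100=10, 101=11, 102=9, 103=6, 104=6, 105=1
Total waiting = 10 + 11 + 9 + 6 + 6 + 1 = 43

43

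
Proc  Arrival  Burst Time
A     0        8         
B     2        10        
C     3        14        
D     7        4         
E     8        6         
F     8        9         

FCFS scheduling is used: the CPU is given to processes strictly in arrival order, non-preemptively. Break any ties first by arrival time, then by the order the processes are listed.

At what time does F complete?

51

Schedule: | A 0-8 | B 8-18 | C 18-32 | D 32-36 | E 36-42 | F 42-51 |
Completion: A=8  B=18  C=32  D=36  E=42  F=51
Turnaround (C−A): A=8  B=16  C=29  D=29  E=34  F=43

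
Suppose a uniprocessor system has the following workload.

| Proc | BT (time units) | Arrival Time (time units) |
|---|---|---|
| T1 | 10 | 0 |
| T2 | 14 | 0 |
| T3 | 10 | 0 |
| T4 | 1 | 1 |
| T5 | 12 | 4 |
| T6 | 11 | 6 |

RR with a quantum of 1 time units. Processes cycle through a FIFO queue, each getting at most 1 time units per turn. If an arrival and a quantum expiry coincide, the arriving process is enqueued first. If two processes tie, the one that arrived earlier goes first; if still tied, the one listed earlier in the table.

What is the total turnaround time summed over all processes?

254

Gantt: | T1 0-1 | T2 1-2 | T3 2-3 | T4 3-4 | T1 4-5 | T2 5-6 | T3 6-7 | T5 7-8 | T1 8-9 | T6 9-10 | T2 10-11 | T3 11-12 | T5 12-13 | T1 13-14 | T6 14-15 | T2 15-16 | T3 16-17 | T5 17-18 | T1 18-19 | T6 19-20 | T2 20-21 | T3 21-22 | T5 22-23 | T1 23-24 | T6 24-25 | T2 25-26 | T3 26-27 | T5 27-28 | T1 28-29 | T6 29-30 | T2 30-31 | T3 31-32 | T5 32-33 | T1 33-34 | T6 34-35 | T2 35-36 | T3 36-37 | T5 37-38 | T1 38-39 | T6 39-40 | T2 40-41 | T3 41-42 | T5 42-43 | T1 43-44 | T6 44-45 | T2 45-46 | T3 46-47 | T5 47-48 | T6 48-49 | T2 49-50 | T5 50-51 | T6 51-52 | T2 52-53 | T5 53-54 | T6 54-55 | T2 55-56 | T5 56-57 | T2 57-58 |
Completion: T1=44  T2=58  T3=47  T4=4  T5=57  T6=55
Turnaround = completion − arrival: T1=44, T2=58, T3=47, T4=3, T5=53, T6=49
Total turnaround = 44 + 58 + 47 + 3 + 53 + 49 = 254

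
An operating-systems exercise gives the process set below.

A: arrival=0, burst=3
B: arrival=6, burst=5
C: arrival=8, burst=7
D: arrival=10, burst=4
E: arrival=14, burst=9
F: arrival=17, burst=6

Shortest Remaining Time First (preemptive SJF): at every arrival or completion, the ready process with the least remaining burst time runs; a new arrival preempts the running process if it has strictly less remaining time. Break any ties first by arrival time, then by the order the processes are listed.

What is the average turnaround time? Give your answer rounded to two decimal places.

Gantt: | A 0-3 | idle 3-6 | B 6-11 | D 11-15 | C 15-22 | F 22-28 | E 28-37 |
Completion: A=3  B=11  C=22  D=15  E=37  F=28
Turnaround times: A=3, B=5, C=14, D=5, E=23, F=11
Average turnaround = (3+5+14+5+23+11) / 6 = 61/6 = 10.17

10.17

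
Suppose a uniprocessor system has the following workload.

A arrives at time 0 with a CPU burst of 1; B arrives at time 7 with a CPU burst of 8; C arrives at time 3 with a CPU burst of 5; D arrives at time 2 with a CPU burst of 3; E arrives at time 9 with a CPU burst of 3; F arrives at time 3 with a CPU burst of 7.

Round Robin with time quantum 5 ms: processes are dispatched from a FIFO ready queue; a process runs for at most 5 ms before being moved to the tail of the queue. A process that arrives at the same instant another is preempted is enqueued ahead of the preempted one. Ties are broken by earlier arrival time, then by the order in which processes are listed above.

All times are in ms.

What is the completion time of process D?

5

Timeline: | A 0-1 | idle 1-2 | D 2-5 | C 5-10 | F 10-15 | B 15-20 | E 20-23 | F 23-25 | B 25-28 |
Completion: A=1  B=28  C=10  D=5  E=23  F=25
Turnaround (C−A): A=1  B=21  C=7  D=3  E=14  F=22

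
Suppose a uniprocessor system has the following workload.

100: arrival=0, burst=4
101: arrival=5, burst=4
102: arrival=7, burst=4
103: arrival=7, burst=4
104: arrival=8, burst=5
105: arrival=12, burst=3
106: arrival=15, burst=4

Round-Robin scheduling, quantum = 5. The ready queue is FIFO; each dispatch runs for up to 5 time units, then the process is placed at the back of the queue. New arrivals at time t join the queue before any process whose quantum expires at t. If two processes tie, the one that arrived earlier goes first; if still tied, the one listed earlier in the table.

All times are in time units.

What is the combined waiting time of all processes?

37

Timeline: | 100 0-4 | idle 4-5 | 101 5-9 | 102 9-13 | 103 13-17 | 104 17-22 | 105 22-25 | 106 25-29 |
Completion: 100=4  101=9  102=13  103=17  104=22  105=25  106=29
Turnaround (C−A): 100=4  101=4  102=6  103=10  104=14  105=13  106=14
Waiting = turnaround − burst: 100=0, 101=0, 102=2, 103=6, 104=9, 105=10, 106=10
Total waiting = 0 + 0 + 2 + 6 + 9 + 10 + 10 = 37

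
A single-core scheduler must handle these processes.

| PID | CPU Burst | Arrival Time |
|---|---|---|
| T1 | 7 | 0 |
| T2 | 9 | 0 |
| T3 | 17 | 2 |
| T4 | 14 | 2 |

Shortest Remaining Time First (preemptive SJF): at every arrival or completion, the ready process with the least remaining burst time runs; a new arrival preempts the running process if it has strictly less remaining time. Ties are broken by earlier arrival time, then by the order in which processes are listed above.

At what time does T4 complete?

Timeline: | T1 0-7 | T2 7-16 | T4 16-30 | T3 30-47 |
Completion: T1=7  T2=16  T3=47  T4=30
Turnaround (C−A): T1=7  T2=16  T3=45  T4=28

30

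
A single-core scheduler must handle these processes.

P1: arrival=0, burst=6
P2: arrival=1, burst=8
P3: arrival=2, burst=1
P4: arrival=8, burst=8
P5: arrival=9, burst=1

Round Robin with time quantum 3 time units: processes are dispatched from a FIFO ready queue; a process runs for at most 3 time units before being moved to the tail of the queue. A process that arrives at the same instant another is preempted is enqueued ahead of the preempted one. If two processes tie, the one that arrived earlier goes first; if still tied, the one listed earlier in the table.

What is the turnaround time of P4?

16

Schedule: | P1 0-3 | P2 3-6 | P3 6-7 | P1 7-10 | P2 10-13 | P4 13-16 | P5 16-17 | P2 17-19 | P4 19-24 |
Completion: P1=10  P2=19  P3=7  P4=24  P5=17
Turnaround(P4) = completion − arrival = 24 − 8 = 16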